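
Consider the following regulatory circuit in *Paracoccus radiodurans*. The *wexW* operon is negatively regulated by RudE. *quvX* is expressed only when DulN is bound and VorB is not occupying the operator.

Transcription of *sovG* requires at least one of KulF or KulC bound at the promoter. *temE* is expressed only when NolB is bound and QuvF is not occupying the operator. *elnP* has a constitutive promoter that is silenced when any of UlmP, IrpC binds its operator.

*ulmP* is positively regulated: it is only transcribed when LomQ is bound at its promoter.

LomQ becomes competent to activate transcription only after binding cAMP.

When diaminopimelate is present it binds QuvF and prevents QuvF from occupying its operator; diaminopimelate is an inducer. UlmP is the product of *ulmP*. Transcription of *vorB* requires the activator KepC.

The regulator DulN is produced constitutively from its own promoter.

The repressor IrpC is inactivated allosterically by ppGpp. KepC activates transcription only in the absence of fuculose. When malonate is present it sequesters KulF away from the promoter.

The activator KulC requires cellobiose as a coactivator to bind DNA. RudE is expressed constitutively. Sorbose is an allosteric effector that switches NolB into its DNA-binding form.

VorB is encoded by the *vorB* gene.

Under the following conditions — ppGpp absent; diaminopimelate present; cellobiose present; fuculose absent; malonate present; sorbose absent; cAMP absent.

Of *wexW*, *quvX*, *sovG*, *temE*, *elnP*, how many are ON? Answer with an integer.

RudE is produced constitutively and is active.
With repressor RudE bound, *wexW* is not transcribed.
→ *wexW* is OFF.
Fuculose is absent, so KepC is active.
No repressor is bound and KepC is active, so *vorB* is transcribed.
So VorB is produced and active.
DulN is produced constitutively and is active.
With repressor VorB bound, *quvX* is not transcribed.
→ *quvX* is OFF.
Malonate is present, so KulF is inactive.
Cellobiose is present, so KulC is active.
Activator KulC is present, so *sovG* is transcribed.
→ *sovG* is ON.
Sorbose is absent, so NolB is inactive.
Diaminopimelate is present, so QuvF is inactive.
Required activator NolB is absent, so *temE* is not transcribed.
→ *temE* is OFF.
cAMP is absent, so LomQ is inactive.
Required activator LomQ is absent, so *ulmP* is not transcribed.
So UlmP is not produced.
ppGpp is absent, so IrpC is active.
With repressor IrpC bound, *elnP* is not transcribed.
→ *elnP* is OFF.
1 of the 5 genes is transcribed.

1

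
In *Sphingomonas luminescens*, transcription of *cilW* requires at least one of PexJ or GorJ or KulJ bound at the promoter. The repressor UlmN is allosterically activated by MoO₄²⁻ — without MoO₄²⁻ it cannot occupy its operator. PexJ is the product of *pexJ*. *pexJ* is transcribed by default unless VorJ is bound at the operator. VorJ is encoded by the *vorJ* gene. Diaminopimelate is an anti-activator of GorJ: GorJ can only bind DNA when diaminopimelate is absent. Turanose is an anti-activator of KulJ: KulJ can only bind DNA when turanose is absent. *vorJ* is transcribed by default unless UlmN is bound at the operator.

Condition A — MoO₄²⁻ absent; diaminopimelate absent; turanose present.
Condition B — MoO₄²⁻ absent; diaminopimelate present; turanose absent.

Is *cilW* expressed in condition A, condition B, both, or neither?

both

Condition A:
MoO₄²⁻ is absent, so UlmN is inactive.
With no repressor bound, *vorJ* is transcribed.
So VorJ is produced and active.
With repressor VorJ bound, *pexJ* is not transcribed.
So PexJ is not produced.
Diaminopimelate is absent, so GorJ is active.
Turanose is present, so KulJ is inactive.
Activator GorJ is present, so *cilW* is transcribed.
→ *cilW* is ON in A.
Condition B:
MoO₄²⁻ is absent, so UlmN is inactive.
With no repressor bound, *vorJ* is transcribed.
So VorJ is produced and active.
With repressor VorJ bound, *pexJ* is not transcribed.
So PexJ is not produced.
Diaminopimelate is present, so GorJ is inactive.
Turanose is absent, so KulJ is active.
Activator KulJ is present, so *cilW* is transcribed.
→ *cilW* is ON in B.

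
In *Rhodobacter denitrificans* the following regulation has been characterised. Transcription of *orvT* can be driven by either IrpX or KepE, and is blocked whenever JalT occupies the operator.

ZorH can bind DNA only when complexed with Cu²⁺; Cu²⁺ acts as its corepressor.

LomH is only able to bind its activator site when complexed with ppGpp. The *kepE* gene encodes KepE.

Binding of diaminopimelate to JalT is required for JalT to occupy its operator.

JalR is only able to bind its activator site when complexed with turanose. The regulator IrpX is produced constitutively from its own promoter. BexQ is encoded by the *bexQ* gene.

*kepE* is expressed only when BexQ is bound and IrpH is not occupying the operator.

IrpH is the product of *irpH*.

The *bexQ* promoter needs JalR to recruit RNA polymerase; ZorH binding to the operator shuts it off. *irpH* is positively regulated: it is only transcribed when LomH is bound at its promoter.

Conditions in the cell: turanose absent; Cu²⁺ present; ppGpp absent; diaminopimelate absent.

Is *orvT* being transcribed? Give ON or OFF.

ON

IrpX is produced constitutively and is active.
ppGpp is absent, so LomH is inactive.
Required activator LomH is absent, so *irpH* is not transcribed.
So IrpH is not produced.
Turanose is absent, so JalR is inactive.
Cu²⁺ is present, so ZorH is active.
With repressor ZorH bound, *bexQ* is not transcribed.
So BexQ is not produced.
Required activator BexQ is absent, so *kepE* is not transcribed.
So KepE is not produced.
Diaminopimelate is absent, so JalT is inactive.
Activator IrpX is present, so *orvT* is transcribed.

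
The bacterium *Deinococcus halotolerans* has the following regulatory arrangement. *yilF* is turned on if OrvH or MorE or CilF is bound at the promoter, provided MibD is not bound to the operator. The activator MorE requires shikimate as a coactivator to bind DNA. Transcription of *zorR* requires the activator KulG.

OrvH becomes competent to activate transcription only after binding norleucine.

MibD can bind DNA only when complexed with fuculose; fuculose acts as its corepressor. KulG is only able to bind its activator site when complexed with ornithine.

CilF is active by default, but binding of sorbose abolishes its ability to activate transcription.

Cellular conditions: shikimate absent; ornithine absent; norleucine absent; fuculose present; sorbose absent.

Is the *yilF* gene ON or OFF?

Norleucine is absent, so OrvH is inactive.
Shikimate is absent, so MorE is inactive.
Sorbose is absent, so CilF is active.
Fuculose is present, so MibD is active.
With repressor MibD bound, *yilF* is not transcribed.

OFF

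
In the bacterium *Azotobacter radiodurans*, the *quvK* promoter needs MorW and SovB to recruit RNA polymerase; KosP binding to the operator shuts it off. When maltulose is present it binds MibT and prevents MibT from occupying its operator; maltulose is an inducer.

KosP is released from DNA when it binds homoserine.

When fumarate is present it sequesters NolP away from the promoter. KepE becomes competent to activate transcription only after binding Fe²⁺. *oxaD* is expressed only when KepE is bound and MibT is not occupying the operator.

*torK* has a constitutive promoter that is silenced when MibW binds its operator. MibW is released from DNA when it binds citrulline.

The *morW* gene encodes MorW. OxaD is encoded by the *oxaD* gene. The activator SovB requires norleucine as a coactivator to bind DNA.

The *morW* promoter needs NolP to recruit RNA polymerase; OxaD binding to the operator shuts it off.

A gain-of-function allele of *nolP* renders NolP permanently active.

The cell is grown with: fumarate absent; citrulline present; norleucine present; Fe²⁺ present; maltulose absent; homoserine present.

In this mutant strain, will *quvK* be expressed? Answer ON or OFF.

NolP is constitutively active in this strain.
Fe²⁺ is present, so KepE is active.
Maltulose is absent, so MibT is active.
With repressor MibT bound, *oxaD* is not transcribed.
So OxaD is not produced.
No repressor is bound and NolP is active, so *morW* is transcribed.
So MorW is produced and active.
Homoserine is present, so KosP is inactive.
Norleucine is present, so SovB is active.
No repressor is bound and MorW and SovB are active, so *quvK* is transcribed.

ON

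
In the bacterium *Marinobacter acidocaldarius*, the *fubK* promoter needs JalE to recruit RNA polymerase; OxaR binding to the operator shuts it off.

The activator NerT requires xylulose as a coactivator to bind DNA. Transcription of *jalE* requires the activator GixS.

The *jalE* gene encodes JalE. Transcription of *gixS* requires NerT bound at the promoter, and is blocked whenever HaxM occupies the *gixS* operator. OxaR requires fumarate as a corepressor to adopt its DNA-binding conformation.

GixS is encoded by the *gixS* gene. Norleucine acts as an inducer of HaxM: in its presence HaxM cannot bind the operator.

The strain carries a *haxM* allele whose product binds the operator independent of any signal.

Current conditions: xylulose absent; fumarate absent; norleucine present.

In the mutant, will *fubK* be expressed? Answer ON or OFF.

OFF

Fumarate is absent, so OxaR is inactive.
Xylulose is absent, so NerT is inactive.
HaxM is constitutively active in this strain.
With repressor HaxM bound, *gixS* is not transcribed.
So GixS is not produced.
Required activator GixS is absent, so *jalE* is not transcribed.
So JalE is not produced.
Required activator JalE is absent, so *fubK* is not transcribed.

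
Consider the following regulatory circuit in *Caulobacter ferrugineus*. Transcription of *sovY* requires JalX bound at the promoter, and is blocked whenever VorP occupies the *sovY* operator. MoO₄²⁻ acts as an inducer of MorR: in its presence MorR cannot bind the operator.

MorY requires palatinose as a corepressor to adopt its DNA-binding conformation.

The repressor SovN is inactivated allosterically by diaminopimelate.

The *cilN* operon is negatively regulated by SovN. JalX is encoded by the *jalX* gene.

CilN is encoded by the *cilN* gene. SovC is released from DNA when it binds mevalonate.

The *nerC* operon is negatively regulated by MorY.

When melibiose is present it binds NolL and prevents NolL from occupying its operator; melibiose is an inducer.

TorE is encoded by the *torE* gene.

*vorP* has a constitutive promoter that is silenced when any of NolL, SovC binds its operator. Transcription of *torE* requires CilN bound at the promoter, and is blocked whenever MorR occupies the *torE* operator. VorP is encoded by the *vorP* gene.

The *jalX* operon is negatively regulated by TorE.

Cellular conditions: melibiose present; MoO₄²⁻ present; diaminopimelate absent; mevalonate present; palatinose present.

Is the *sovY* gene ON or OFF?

Diaminopimelate is absent, so SovN is active.
With repressor SovN bound, *cilN* is not transcribed.
So CilN is not produced.
MoO₄²⁻ is present, so MorR is inactive.
Required activator CilN is absent, so *torE* is not transcribed.
So TorE is not produced.
With no repressor bound, *jalX* is transcribed.
So JalX is produced and active.
Melibiose is present, so NolL is inactive.
Mevalonate is present, so SovC is inactive.
With no repressor bound, *vorP* is transcribed.
So VorP is produced and active.
With repressor VorP bound, *sovY* is not transcribed.

OFF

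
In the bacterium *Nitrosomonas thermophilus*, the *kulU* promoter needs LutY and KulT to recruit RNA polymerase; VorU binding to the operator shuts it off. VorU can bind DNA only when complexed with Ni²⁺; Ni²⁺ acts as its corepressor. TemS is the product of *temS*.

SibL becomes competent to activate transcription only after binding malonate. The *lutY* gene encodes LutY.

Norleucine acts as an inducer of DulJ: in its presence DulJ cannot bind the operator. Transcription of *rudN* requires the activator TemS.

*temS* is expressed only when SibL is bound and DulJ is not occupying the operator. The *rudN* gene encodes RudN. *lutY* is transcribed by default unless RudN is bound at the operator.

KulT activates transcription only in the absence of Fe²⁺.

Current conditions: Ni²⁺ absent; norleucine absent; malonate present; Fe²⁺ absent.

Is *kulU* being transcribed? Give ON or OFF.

ON

Malonate is present, so SibL is active.
Norleucine is absent, so DulJ is active.
With repressor DulJ bound, *temS* is not transcribed.
So TemS is not produced.
Required activator TemS is absent, so *rudN* is not transcribed.
So RudN is not produced.
With no repressor bound, *lutY* is transcribed.
So LutY is produced and active.
Ni²⁺ is absent, so VorU is inactive.
Fe²⁺ is absent, so KulT is active.
No repressor is bound and LutY and KulT are active, so *kulU* is transcribed.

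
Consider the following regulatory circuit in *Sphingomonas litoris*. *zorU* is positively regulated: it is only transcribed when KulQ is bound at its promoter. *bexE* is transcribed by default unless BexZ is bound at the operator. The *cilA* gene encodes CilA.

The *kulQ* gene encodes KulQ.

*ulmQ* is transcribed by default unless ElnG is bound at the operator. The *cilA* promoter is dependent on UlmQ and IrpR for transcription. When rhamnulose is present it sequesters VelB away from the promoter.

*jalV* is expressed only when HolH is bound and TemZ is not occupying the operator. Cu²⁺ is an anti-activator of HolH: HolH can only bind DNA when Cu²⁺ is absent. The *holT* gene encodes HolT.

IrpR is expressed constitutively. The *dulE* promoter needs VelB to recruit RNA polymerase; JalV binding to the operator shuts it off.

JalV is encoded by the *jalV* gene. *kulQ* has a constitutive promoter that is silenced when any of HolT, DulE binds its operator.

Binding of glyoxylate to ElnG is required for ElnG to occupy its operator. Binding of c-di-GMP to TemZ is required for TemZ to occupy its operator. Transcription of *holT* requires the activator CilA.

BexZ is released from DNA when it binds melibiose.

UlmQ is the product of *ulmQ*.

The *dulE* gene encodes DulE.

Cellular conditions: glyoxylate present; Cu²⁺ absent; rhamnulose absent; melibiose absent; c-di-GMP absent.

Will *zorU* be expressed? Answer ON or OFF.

ON

Glyoxylate is present, so ElnG is active.
With repressor ElnG bound, *ulmQ* is not transcribed.
So UlmQ is not produced.
IrpR is produced constitutively and is active.
Required activator UlmQ is absent, so *cilA* is not transcribed.
So CilA is not produced.
Required activator CilA is absent, so *holT* is not transcribed.
So HolT is not produced.
Cu²⁺ is absent, so HolH is active.
c-di-GMP is absent, so TemZ is inactive.
No repressor is bound and HolH is active, so *jalV* is transcribed.
So JalV is produced and active.
Rhamnulose is absent, so VelB is active.
With repressor JalV bound, *dulE* is not transcribed.
So DulE is not produced.
With no repressor bound, *kulQ* is transcribed.
So KulQ is produced and active.
No repressor is bound and KulQ is active, so *zorU* is transcribed.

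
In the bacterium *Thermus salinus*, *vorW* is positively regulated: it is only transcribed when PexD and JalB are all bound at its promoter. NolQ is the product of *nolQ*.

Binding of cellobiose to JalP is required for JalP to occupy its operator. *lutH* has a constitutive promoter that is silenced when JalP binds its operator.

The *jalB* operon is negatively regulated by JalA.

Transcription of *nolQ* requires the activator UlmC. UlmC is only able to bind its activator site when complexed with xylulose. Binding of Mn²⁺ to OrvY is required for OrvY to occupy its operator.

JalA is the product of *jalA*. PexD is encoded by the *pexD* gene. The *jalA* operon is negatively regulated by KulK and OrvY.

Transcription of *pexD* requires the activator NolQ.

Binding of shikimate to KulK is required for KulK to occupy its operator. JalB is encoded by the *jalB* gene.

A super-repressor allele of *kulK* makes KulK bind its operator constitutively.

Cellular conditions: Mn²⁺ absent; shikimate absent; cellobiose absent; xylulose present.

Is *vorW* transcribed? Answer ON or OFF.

ON

Xylulose is present, so UlmC is active.
No repressor is bound and UlmC is active, so *nolQ* is transcribed.
So NolQ is produced and active.
No repressor is bound and NolQ is active, so *pexD* is transcribed.
So PexD is produced and active.
KulK is constitutively active in this strain.
Mn²⁺ is absent, so OrvY is inactive.
With repressor KulK bound, *jalA* is not transcribed.
So JalA is not produced.
With no repressor bound, *jalB* is transcribed.
So JalB is produced and active.
No repressor is bound and PexD and JalB are active, so *vorW* is transcribed.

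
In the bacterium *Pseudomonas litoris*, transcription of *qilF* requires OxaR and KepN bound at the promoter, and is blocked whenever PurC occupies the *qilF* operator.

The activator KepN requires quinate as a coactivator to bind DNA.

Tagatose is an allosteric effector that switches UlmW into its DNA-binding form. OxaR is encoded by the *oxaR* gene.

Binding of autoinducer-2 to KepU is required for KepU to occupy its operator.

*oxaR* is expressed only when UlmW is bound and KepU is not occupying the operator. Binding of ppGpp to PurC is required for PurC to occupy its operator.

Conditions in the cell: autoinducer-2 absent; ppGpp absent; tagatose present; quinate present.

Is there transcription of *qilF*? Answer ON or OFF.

ppGpp is absent, so PurC is inactive.
Autoinducer-2 is absent, so KepU is inactive.
Tagatose is present, so UlmW is active.
No repressor is bound and UlmW is active, so *oxaR* is transcribed.
So OxaR is produced and active.
Quinate is present, so KepN is active.
No repressor is bound and OxaR and KepN are active, so *qilF* is transcribed.

ON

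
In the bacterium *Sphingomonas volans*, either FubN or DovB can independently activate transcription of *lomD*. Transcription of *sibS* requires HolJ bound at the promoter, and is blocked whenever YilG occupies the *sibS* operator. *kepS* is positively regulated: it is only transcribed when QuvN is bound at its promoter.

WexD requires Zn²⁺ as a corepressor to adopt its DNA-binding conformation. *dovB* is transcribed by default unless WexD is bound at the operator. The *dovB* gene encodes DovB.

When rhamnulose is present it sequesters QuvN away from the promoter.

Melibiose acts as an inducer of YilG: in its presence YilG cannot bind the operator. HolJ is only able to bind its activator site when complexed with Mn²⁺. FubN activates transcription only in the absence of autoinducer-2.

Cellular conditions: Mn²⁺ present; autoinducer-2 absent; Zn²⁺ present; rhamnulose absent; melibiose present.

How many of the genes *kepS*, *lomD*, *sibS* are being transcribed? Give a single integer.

Rhamnulose is absent, so QuvN is active.
No repressor is bound and QuvN is active, so *kepS* is transcribed.
→ *kepS* is ON.
Autoinducer-2 is absent, so FubN is active.
Zn²⁺ is present, so WexD is active.
With repressor WexD bound, *dovB* is not transcribed.
So DovB is not produced.
Activator FubN is present, so *lomD* is transcribed.
→ *lomD* is ON.
Mn²⁺ is present, so HolJ is active.
Melibiose is present, so YilG is inactive.
No repressor is bound and HolJ is active, so *sibS* is transcribed.
→ *sibS* is ON.
3 of the 3 genes are transcribed.

3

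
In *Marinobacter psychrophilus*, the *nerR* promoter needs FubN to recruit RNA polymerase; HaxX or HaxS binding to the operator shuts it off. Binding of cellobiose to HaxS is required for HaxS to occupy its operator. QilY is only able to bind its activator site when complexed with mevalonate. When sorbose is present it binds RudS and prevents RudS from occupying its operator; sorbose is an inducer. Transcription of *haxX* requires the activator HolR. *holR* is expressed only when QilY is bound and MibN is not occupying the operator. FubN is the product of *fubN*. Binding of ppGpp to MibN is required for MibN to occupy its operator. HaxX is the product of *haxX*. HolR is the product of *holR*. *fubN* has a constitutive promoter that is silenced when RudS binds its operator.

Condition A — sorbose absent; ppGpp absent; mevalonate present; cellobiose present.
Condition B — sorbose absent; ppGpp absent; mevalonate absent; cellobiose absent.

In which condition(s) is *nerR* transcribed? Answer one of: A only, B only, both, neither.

Condition A:
Sorbose is absent, so RudS is active.
With repressor RudS bound, *fubN* is not transcribed.
So FubN is not produced.
ppGpp is absent, so MibN is inactive.
Mevalonate is present, so QilY is active.
No repressor is bound and QilY is active, so *holR* is transcribed.
So HolR is produced and active.
No repressor is bound and HolR is active, so *haxX* is transcribed.
So HaxX is produced and active.
Cellobiose is present, so HaxS is active.
With repressor HaxX bound, *nerR* is not transcribed.
→ *nerR* is OFF in A.
Condition B:
Sorbose is absent, so RudS is active.
With repressor RudS bound, *fubN* is not transcribed.
So FubN is not produced.
ppGpp is absent, so MibN is inactive.
Mevalonate is absent, so QilY is inactive.
Required activator QilY is absent, so *holR* is not transcribed.
So HolR is not produced.
Required activator HolR is absent, so *haxX* is not transcribed.
So HaxX is not produced.
Cellobiose is absent, so HaxS is inactive.
Required activator FubN is absent, so *nerR* is not transcribed.
→ *nerR* is OFF in B.

neither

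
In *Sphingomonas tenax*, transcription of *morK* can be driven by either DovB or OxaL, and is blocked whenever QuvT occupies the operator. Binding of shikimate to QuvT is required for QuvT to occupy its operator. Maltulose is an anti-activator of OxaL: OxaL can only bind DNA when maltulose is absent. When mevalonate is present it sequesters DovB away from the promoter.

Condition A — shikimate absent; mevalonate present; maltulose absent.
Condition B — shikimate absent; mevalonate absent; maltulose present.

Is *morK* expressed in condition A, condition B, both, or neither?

Condition A:
Shikimate is absent, so QuvT is inactive.
Mevalonate is present, so DovB is inactive.
Maltulose is absent, so OxaL is active.
Activator OxaL is present, so *morK* is transcribed.
→ *morK* is ON in A.
Condition B:
Shikimate is absent, so QuvT is inactive.
Mevalonate is absent, so DovB is active.
Maltulose is present, so OxaL is inactive.
Activator DovB is present, so *morK* is transcribed.
→ *morK* is ON in B.

both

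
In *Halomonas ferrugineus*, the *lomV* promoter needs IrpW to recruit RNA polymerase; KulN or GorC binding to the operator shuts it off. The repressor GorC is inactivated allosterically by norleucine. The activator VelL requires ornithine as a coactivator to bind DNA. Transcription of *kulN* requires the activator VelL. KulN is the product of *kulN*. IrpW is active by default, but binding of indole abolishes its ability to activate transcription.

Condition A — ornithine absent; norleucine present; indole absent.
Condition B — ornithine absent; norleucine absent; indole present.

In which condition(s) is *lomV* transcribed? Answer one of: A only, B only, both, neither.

A only

Condition A:
Ornithine is absent, so VelL is inactive.
Required activator VelL is absent, so *kulN* is not transcribed.
So KulN is not produced.
Norleucine is present, so GorC is inactive.
Indole is absent, so IrpW is active.
No repressor is bound and IrpW is active, so *lomV* is transcribed.
→ *lomV* is ON in A.
Condition B:
Ornithine is absent, so VelL is inactive.
Required activator VelL is absent, so *kulN* is not transcribed.
So KulN is not produced.
Norleucine is absent, so GorC is active.
Indole is present, so IrpW is inactive.
With repressor GorC bound, *lomV* is not transcribed.
→ *lomV* is OFF in B.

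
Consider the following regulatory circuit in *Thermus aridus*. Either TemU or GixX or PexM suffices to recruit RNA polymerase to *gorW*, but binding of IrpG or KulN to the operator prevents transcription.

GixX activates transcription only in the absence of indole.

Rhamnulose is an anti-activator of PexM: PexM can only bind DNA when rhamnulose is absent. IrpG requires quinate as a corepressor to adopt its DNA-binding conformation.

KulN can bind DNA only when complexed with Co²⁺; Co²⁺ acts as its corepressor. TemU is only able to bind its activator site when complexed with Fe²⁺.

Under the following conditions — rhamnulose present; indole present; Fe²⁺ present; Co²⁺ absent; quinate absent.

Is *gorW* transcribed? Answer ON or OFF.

Fe²⁺ is present, so TemU is active.
Indole is present, so GixX is inactive.
Rhamnulose is present, so PexM is inactive.
Quinate is absent, so IrpG is inactive.
Co²⁺ is absent, so KulN is inactive.
Activator TemU is present, so *gorW* is transcribed.

ON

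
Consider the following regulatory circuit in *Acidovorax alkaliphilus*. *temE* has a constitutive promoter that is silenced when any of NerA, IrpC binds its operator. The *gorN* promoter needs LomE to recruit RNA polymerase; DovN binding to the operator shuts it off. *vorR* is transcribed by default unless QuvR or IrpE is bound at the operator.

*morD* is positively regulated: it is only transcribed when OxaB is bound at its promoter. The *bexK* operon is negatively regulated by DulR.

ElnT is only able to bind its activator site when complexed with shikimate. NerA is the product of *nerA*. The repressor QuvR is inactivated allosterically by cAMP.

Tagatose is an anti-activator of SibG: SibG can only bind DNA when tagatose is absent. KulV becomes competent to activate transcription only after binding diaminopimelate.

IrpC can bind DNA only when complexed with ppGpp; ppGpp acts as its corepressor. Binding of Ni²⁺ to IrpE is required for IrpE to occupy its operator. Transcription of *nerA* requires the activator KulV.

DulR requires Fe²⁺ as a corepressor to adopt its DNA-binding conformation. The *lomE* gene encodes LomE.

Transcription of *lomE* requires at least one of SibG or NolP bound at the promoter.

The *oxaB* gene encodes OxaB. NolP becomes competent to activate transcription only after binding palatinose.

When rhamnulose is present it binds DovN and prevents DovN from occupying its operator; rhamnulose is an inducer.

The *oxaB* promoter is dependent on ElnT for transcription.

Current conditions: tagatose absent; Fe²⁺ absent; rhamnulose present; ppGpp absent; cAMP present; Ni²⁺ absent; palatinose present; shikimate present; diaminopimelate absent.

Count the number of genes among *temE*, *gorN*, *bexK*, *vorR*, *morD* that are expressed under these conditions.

Diaminopimelate is absent, so KulV is inactive.
Required activator KulV is absent, so *nerA* is not transcribed.
So NerA is not produced.
ppGpp is absent, so IrpC is inactive.
With no repressor bound, *temE* is transcribed.
→ *temE* is ON.
Rhamnulose is present, so DovN is inactive.
Tagatose is absent, so SibG is active.
Palatinose is present, so NolP is active.
Activator SibG is present, so *lomE* is transcribed.
So LomE is produced and active.
No repressor is bound and LomE is active, so *gorN* is transcribed.
→ *gorN* is ON.
Fe²⁺ is absent, so DulR is inactive.
With no repressor bound, *bexK* is transcribed.
→ *bexK* is ON.
cAMP is present, so QuvR is inactive.
Ni²⁺ is absent, so IrpE is inactive.
With no repressor bound, *vorR* is transcribed.
→ *vorR* is ON.
Shikimate is present, so ElnT is active.
No repressor is bound and ElnT is active, so *oxaB* is transcribed.
So OxaB is produced and active.
No repressor is bound and OxaB is active, so *morD* is transcribed.
→ *morD* is ON.
5 of the 5 genes are transcribed.

5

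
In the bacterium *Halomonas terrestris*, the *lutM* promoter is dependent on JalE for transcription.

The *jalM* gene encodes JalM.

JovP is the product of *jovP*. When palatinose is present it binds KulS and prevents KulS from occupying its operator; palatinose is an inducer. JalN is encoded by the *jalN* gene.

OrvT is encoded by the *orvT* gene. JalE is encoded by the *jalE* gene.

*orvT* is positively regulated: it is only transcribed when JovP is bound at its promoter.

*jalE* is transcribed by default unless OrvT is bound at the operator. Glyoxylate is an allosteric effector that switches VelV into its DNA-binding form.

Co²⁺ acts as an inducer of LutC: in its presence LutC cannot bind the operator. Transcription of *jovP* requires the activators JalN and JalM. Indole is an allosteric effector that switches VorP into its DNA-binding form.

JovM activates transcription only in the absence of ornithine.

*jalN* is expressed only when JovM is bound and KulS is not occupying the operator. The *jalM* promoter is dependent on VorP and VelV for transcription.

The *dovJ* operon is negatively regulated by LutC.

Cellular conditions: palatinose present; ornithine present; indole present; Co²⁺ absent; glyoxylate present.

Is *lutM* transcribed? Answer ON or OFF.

ON

Palatinose is present, so KulS is inactive.
Ornithine is present, so JovM is inactive.
Required activator JovM is absent, so *jalN* is not transcribed.
So JalN is not produced.
Indole is present, so VorP is active.
Glyoxylate is present, so VelV is active.
No repressor is bound and VorP and VelV are active, so *jalM* is transcribed.
So JalM is produced and active.
Required activator JalN is absent, so *jovP* is not transcribed.
So JovP is not produced.
Required activator JovP is absent, so *orvT* is not transcribed.
So OrvT is not produced.
With no repressor bound, *jalE* is transcribed.
So JalE is produced and active.
No repressor is bound and JalE is active, so *lutM* is transcribed.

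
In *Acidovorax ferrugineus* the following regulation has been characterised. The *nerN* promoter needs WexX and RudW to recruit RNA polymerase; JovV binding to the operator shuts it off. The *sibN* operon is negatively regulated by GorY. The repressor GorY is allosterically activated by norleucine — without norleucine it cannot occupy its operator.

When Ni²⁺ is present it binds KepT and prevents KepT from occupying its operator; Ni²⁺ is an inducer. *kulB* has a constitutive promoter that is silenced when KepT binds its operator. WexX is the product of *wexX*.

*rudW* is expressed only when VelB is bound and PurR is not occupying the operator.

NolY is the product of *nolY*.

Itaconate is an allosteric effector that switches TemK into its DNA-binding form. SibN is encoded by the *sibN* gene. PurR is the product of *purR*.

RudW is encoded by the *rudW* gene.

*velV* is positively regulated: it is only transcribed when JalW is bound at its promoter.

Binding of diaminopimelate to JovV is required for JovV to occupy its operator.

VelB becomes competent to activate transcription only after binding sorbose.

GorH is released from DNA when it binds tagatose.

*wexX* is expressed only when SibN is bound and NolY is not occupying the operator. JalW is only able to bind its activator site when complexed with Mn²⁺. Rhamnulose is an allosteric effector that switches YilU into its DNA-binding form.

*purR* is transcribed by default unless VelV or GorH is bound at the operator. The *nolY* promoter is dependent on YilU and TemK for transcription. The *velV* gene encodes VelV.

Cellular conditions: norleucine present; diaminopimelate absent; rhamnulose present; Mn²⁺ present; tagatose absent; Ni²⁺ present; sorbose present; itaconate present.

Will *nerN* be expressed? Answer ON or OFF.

OFF

Rhamnulose is present, so YilU is active.
Itaconate is present, so TemK is active.
No repressor is bound and YilU and TemK are active, so *nolY* is transcribed.
So NolY is produced and active.
Norleucine is present, so GorY is active.
With repressor GorY bound, *sibN* is not transcribed.
So SibN is not produced.
With repressor NolY bound, *wexX* is not transcribed.
So WexX is not produced.
Diaminopimelate is absent, so JovV is inactive.
Sorbose is present, so VelB is active.
Mn²⁺ is present, so JalW is active.
No repressor is bound and JalW is active, so *velV* is transcribed.
So VelV is produced and active.
Tagatose is absent, so GorH is active.
With repressor VelV bound, *purR* is not transcribed.
So PurR is not produced.
No repressor is bound and VelB is active, so *rudW* is transcribed.
So RudW is produced and active.
Required activator WexX is absent, so *nerN* is not transcribed.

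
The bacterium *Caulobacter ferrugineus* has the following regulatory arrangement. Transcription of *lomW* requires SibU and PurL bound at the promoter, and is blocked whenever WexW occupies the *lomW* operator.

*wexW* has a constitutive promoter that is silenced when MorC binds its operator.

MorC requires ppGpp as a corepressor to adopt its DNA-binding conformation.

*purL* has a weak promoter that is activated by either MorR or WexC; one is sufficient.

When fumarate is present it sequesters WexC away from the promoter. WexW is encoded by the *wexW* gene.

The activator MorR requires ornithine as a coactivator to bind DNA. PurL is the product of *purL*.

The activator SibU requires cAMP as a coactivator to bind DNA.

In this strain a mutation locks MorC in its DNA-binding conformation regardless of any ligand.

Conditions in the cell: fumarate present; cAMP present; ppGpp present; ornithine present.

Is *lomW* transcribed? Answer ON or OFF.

cAMP is present, so SibU is active.
MorC is constitutively active in this strain.
With repressor MorC bound, *wexW* is not transcribed.
So WexW is not produced.
Ornithine is present, so MorR is active.
Fumarate is present, so WexC is inactive.
Activator MorR is present, so *purL* is transcribed.
So PurL is produced and active.
No repressor is bound and SibU and PurL are active, so *lomW* is transcribed.

ON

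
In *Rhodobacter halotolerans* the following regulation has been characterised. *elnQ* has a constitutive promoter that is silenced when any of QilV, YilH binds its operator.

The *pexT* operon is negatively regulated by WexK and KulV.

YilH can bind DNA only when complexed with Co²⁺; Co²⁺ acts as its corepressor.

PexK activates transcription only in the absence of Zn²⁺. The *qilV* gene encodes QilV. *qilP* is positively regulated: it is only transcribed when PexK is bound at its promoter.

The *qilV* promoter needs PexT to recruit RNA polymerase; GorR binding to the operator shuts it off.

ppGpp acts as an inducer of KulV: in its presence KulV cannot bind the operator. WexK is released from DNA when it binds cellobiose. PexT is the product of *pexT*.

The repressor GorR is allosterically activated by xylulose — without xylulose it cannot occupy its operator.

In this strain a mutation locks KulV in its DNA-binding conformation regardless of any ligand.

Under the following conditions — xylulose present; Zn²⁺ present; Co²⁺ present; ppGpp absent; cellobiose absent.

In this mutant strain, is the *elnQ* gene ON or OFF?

Xylulose is present, so GorR is active.
Cellobiose is absent, so WexK is active.
KulV is constitutively active in this strain.
With repressor WexK bound, *pexT* is not transcribed.
So PexT is not produced.
With repressor GorR bound, *qilV* is not transcribed.
So QilV is not produced.
Co²⁺ is present, so YilH is active.
With repressor YilH bound, *elnQ* is not transcribed.

OFF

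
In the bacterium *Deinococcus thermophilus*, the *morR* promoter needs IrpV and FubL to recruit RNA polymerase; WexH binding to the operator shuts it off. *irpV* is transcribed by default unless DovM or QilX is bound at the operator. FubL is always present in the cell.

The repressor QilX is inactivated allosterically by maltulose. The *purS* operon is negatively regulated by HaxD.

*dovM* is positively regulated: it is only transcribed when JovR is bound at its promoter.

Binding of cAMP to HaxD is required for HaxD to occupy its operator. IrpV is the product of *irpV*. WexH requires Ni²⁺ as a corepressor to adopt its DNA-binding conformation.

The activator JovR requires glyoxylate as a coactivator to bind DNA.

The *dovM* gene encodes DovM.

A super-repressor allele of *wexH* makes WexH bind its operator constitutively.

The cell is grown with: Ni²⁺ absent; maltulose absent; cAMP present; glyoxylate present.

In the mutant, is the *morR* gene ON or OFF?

OFF

WexH is constitutively active in this strain.
Glyoxylate is present, so JovR is active.
No repressor is bound and JovR is active, so *dovM* is transcribed.
So DovM is produced and active.
Maltulose is absent, so QilX is active.
With repressor DovM bound, *irpV* is not transcribed.
So IrpV is not produced.
FubL is produced constitutively and is active.
With repressor WexH bound, *morR* is not transcribed.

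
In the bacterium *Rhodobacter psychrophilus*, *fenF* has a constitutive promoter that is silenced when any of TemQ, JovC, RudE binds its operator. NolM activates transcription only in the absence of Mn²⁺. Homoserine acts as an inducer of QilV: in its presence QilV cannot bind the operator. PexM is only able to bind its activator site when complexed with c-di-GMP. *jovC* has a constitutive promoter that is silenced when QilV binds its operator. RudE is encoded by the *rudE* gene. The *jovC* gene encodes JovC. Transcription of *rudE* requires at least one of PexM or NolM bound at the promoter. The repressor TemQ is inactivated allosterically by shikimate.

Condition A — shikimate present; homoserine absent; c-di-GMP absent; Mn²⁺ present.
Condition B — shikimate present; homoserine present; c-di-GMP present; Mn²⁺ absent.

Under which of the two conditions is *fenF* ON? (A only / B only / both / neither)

A only

Condition A:
Shikimate is present, so TemQ is inactive.
Homoserine is absent, so QilV is active.
With repressor QilV bound, *jovC* is not transcribed.
So JovC is not produced.
c-di-GMP is absent, so PexM is inactive.
Mn²⁺ is present, so NolM is inactive.
No activator is available at the *rudE* promoter, so *rudE* is not transcribed.
So RudE is not produced.
With no repressor bound, *fenF* is transcribed.
→ *fenF* is ON in A.
Condition B:
Shikimate is present, so TemQ is inactive.
Homoserine is present, so QilV is inactive.
With no repressor bound, *jovC* is transcribed.
So JovC is produced and active.
c-di-GMP is present, so PexM is active.
Mn²⁺ is absent, so NolM is active.
Activator PexM is present, so *rudE* is transcribed.
So RudE is produced and active.
With repressor JovC bound, *fenF* is not transcribed.
→ *fenF* is OFF in B.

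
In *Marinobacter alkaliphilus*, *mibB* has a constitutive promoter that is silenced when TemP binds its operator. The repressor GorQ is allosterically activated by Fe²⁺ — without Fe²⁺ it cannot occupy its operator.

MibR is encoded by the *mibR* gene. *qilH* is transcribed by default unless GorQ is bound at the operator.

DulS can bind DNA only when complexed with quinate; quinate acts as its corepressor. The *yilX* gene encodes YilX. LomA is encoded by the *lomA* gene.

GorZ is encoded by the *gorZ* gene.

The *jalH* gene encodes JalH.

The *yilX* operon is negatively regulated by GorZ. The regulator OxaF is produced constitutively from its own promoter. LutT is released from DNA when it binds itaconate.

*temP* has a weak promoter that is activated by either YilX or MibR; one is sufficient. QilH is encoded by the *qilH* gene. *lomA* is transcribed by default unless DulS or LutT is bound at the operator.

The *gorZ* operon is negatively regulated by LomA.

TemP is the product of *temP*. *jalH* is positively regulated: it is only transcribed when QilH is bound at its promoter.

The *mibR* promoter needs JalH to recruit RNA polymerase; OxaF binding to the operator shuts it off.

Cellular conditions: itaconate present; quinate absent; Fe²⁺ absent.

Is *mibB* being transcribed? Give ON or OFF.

OFF

Quinate is absent, so DulS is inactive.
Itaconate is present, so LutT is inactive.
With no repressor bound, *lomA* is transcribed.
So LomA is produced and active.
With repressor LomA bound, *gorZ* is not transcribed.
So GorZ is not produced.
With no repressor bound, *yilX* is transcribed.
So YilX is produced and active.
Fe²⁺ is absent, so GorQ is inactive.
With no repressor bound, *qilH* is transcribed.
So QilH is produced and active.
No repressor is bound and QilH is active, so *jalH* is transcribed.
So JalH is produced and active.
OxaF is produced constitutively and is active.
With repressor OxaF bound, *mibR* is not transcribed.
So MibR is not produced.
Activator YilX is present, so *temP* is transcribed.
So TemP is produced and active.
With repressor TemP bound, *mibB* is not transcribed.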